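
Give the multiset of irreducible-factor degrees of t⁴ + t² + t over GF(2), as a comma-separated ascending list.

1, 3

Write g(t) = t⁴ + t² + t.
Roots in GF(2): g(0) = 0 → root; g(1) = 1.
Linear factors from roots: (t).
Complete factorization: g(t) = (t)·(t³ + t + 1).
Factor degrees with multiplicity: 1 + 3 = 4.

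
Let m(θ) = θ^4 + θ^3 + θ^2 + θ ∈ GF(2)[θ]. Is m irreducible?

Check for roots in GF(2): m(0) = 0 → root; m(1) = 0 → root.
m(0) = 0, so (θ) divides m(θ); m is reducible.

No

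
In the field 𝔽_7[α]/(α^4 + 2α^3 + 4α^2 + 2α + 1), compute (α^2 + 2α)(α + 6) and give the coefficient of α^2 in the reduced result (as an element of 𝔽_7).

Multiply in 𝔽_7[α]: (α^2 + 2α)·(α + 6) = α^3 + α^2 + 5α.
Reduced: α^3 + α^2 + 5α.

1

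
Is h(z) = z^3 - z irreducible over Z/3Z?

No

Check for roots in Z/3Z: h(0) = 0 → root; h(1) = 0 → root; h(2) = 0 → root.
h(0) = 0, so (z) divides h(z); h is reducible.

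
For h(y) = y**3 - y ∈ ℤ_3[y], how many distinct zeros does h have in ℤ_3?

Evaluate at each of the 3 elements of ℤ_3:
h(0) = 0 → root; h(1) = 0 → root; h(2) = 0 → root.
Roots: {0, 1, 2}.

3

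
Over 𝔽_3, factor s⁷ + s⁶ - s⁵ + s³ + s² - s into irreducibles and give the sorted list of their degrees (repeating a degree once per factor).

Write f(s) = s⁷ + s⁶ - s⁵ + s³ + s² - s.
Roots in 𝔽_3: f(0) = 0 → root; f(1) = 2; f(2) = 2.
Linear factors from roots: (s).
Complete factorization: f(s) = (s)·(s² - s - 1)·(s² + s - 1)^2.
Factor degrees with multiplicity: 1 + 2 + 2 + 2 = 7.

1, 2, 2, 2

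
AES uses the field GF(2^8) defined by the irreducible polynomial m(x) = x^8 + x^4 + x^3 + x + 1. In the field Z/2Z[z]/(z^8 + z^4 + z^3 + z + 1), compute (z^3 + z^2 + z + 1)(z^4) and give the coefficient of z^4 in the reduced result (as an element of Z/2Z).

Multiply in Z/2Z[z]: (z^3 + z^2 + z + 1)·(z^4) = z^7 + z^6 + z^5 + z^4.
Reduced: z^7 + z^6 + z^5 + z^4.

1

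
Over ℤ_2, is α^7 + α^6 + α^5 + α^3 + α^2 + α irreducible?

Write m(α) = α^7 + α^6 + α^5 + α^3 + α^2 + α.
Check for roots in ℤ_2: m(0) = 0 → root; m(1) = 0 → root.
m(0) = 0, so (α) divides m(α); m is reducible.

No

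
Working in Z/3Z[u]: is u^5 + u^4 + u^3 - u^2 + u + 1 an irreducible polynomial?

Write f(u) = u^5 + u^4 + u^3 - u^2 + u + 1.
Check for roots in Z/3Z: f(0) = 1; f(1) = 1; f(2) = 1.
No roots, so no linear factors.
Monic irreducibles of degree 2 over GF(3): u^2 + 1, u^2 + u - 1, u^2 - u - 1.
None of them divide f (all give nonzero remainder).
No irreducible factor of degree ≤ 2 exists, so f is irreducible over GF(3).

Yes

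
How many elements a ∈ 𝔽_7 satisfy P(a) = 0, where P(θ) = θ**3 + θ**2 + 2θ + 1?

1

Evaluate at each of the 7 elements of 𝔽_7:
P(0) = 1; P(1) = 5; P(2) = 3; P(3) = 1; P(4) = 5; P(5) = 0 → root; P(6) = 6.
Roots: {5}.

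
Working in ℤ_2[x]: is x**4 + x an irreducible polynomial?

Write h(x) = x**4 + x.
Check for roots in ℤ_2: h(0) = 0 → root; h(1) = 0 → root.
h(0) = 0, so (x) divides h(x); h is reducible.

No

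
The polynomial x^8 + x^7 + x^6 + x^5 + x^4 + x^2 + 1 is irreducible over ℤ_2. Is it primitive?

Write f(x) = x^8 + x^7 + x^6 + x^5 + x^4 + x^2 + 1.
|GF(2^8)^×| = 2^8 − 1 = 255. Prime factorization: 255 = 3·5·17.
f is primitive ⇔ x has order 255 in GF(2)[x]/(f), i.e. x^(255/q) ≠ 1 for each prime q | 255.
x^(85) mod f = x^6 + x^4 + x^3 + x^2 + 1.
x^(51) mod f = x^6 + x^5 + x^4 + x^3 + x.
x^(15) mod f = x^4 + x^2.
None equal 1, so x has full order 255; f is primitive.

Yes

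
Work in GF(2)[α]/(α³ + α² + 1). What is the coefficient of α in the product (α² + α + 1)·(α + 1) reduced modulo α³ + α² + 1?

0

Multiply in GF(2)[α]: (α² + α + 1)·(α + 1) = α³ + 1.
Reduce using α³ ≡ α² + 1 (mod α³ + α² + 1).
Reduced: α².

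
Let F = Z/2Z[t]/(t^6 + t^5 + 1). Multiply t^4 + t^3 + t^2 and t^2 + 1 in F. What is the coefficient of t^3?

Multiply in Z/2Z[t]: (t^4 + t^3 + t^2)·(t^2 + 1) = t^6 + t^5 + t^3 + t^2.
Reduce using t^6 ≡ t^5 + 1 (mod t^6 + t^5 + 1).
Reduced: t^3 + t^2 + 1.

1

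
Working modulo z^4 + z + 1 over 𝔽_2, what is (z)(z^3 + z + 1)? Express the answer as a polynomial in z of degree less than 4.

Multiply in 𝔽_2[z]: (z)·(z^3 + z + 1) = z^4 + z^2 + z.
Reduce using z^4 ≡ z + 1 (mod z^4 + z + 1).
Reduced: z^2 + 1.

z^2 + 1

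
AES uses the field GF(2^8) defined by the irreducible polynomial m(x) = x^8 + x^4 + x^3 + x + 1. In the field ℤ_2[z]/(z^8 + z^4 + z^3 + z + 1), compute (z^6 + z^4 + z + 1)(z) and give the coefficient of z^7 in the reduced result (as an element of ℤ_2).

Multiply in ℤ_2[z]: (z^6 + z^4 + z + 1)·(z) = z^7 + z^5 + z^2 + z.
Reduced: z^7 + z^5 + z^2 + z.

1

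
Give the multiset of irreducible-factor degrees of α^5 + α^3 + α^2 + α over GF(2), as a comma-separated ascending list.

Write h(α) = α^5 + α^3 + α^2 + α.
Roots in GF(2): h(0) = 0 → root; h(1) = 0 → root.
Linear factors from roots: (α), (α + 1).
Complete factorization: h(α) = (α)·(α + 1)·(α^3 + α^2 + 1).
Factor degrees with multiplicity: 1 + 1 + 3 = 5.

1, 1, 3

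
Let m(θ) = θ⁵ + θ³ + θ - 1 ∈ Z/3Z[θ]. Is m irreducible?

Check for roots in Z/3Z: m(0) = 2; m(1) = 2; m(2) = 2.
No roots, so no linear factors.
Monic irreducibles of degree 2 over GF(3): θ² + 1, θ² + θ - 1, θ² - θ - 1.
None of them divide m (all give nonzero remainder).
No irreducible factor of degree ≤ 2 exists, so m is irreducible over GF(3).

Yes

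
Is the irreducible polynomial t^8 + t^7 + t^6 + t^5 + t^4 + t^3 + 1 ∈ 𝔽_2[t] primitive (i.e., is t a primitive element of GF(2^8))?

No

Write f(t) = t^8 + t^7 + t^6 + t^5 + t^4 + t^3 + 1.
|GF(2^8)^×| = 2^8 − 1 = 255. Prime factorization: 255 = 3·5·17.
f is primitive ⇔ t has order 255 in GF(2)[t]/(f), i.e. t^(255/q) ≠ 1 for each prime q | 255.
t^(85) mod f = 1
t^(51) mod f = t^7 + t^5 + t^3 + t^2 + 1.
t^(15) mod f = t^7 + t^6 + t^3 + t + 1.
Since t^(85) = 1, the order of t divides 85 < 255; not primitive.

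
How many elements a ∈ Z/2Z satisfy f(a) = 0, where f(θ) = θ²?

Evaluate at each of the 2 elements of Z/2Z:
f(0) = 0 → root; f(1) = 1.
Roots: {0}.

1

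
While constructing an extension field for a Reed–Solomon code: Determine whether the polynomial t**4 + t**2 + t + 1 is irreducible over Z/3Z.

Yes

Write P(t) = t**4 + t**2 + t + 1.
Check for roots in Z/3Z: P(0) = 1; P(1) = 1; P(2) = 2.
No roots, so no linear factors.
Monic irreducibles of degree 2 over GF(3): t**2 + 1, t**2 + t - 1, t**2 - t - 1.
None of them divide P (all give nonzero remainder).
No irreducible factor of degree ≤ 2 exists, so P is irreducible over GF(3).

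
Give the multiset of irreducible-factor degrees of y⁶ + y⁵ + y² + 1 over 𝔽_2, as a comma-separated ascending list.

1, 2, 3

Write f(y) = y⁶ + y⁵ + y² + 1.
Roots in 𝔽_2: f(0) = 1; f(1) = 0 → root.
Linear factors from roots: (y + 1).
Complete factorization: f(y) = (y + 1)·(y² + y + 1)·(y³ + y² + 1).
Factor degrees with multiplicity: 1 + 2 + 3 = 6.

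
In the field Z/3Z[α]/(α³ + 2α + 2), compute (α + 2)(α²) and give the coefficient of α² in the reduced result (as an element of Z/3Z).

Multiply in Z/3Z[α]: (α + 2)·(α²) = α³ + 2α².
Reduce using α³ ≡ α + 1 (mod α³ + 2α + 2).
Reduced: 2α² + α + 1.

2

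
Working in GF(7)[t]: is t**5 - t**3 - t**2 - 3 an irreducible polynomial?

Yes

Write g(t) = t**5 - t**3 - t**2 - 3.
Check for roots in GF(7): g(0) = 4; g(1) = 3; g(2) = 3; g(3) = 1; g(4) = 3; g(5) = 4; g(6) = 3.
No roots, so no linear factors.
Degree-2 irreducible divisors: test the 21 monic irreducibles of degree 2 over GF(7).
None of them divide g (all give nonzero remainder).
No irreducible factor of degree ≤ 2 exists, so g is irreducible over GF(7).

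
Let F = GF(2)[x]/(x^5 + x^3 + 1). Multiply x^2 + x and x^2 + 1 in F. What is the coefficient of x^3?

Multiply in GF(2)[x]: (x^2 + x)·(x^2 + 1) = x^4 + x^3 + x^2 + x.
Reduced: x^4 + x^3 + x^2 + x.

1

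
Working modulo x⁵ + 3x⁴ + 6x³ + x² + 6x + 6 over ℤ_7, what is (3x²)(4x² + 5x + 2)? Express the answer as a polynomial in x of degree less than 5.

5x^4 + x^3 + 6x^2

Multiply in ℤ_7[x]: (3x²)·(4x² + 5x + 2) = 5x⁴ + x³ + 6x².
Reduced: 5x⁴ + x³ + 6x².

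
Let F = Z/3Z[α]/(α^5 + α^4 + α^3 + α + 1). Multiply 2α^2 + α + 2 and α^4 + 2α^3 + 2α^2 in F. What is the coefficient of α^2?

Multiply in Z/3Z[α]: (2α^2 + α + 2)·(α^4 + 2α^3 + 2α^2) = 2α^6 + 2α^5 + 2α^4 + α^2.
Reduce using α^5 ≡ 2α^4 + 2α^3 + 2α + 2 (mod α^5 + α^4 + α^3 + α + 1).
Reduced: 2α^2 + α.

2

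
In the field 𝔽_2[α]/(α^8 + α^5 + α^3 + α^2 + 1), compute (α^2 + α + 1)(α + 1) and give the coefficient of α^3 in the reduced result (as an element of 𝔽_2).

1

Multiply in 𝔽_2[α]: (α^2 + α + 1)·(α + 1) = α^3 + 1.
Reduced: α^3 + 1.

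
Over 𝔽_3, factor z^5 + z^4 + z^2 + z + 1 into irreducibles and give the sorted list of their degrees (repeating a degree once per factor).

5

Write h(z) = z^5 + z^4 + z^2 + z + 1.
Roots in 𝔽_3: h(0) = 1; h(1) = 2; h(2) = 1.
Complete factorization: h(z) = (z^5 + z^4 + z^2 + z + 1).
Factor degrees with multiplicity: 5 = 5.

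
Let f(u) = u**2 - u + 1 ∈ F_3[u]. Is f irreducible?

No

Check for roots in F_3: f(0) = 1; f(1) = 1; f(2) = 0 → root.
f(2) = 0, so (u − 2) divides f(u); f is reducible.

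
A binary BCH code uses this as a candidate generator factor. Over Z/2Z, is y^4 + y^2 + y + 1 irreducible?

No

Write h(y) = y^4 + y^2 + y + 1.
Check for roots in Z/2Z: h(0) = 1; h(1) = 0 → root.
h(1) = 0, so (y − 1) divides h(y); h is reducible.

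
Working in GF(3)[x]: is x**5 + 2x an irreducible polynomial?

No

Write P(x) = x**5 + 2x.
Check for roots in GF(3): P(0) = 0 → root; P(1) = 0 → root; P(2) = 0 → root.
P(0) = 0, so (x) divides P(x); P is reducible.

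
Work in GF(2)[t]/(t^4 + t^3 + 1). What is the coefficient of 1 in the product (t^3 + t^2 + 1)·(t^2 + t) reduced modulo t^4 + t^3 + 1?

Multiply in GF(2)[t]: (t^3 + t^2 + 1)·(t^2 + t) = t^5 + t^3 + t^2 + t.
Reduce using t^4 ≡ t^3 + 1 (mod t^4 + t^3 + 1).
Reduced: t^2 + 1.

1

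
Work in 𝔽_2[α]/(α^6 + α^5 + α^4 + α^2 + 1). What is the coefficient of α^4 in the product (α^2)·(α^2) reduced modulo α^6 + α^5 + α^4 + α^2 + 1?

Multiply in 𝔽_2[α]: (α^2)·(α^2) = α^4.
Reduced: α^4.

1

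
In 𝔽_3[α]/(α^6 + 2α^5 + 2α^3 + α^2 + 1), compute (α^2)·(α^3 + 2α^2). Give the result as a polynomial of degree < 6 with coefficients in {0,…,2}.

Multiply in 𝔽_3[α]: (α^2)·(α^3 + 2α^2) = α^5 + 2α^4.
Reduced: α^5 + 2α^4.

α^5 + 2α^4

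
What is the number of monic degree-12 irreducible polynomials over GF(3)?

x^(3^12) − x is the product of all monic irreducibles of degree dividing 12; Möbius inversion gives N = (1/12) Σ μ(12/d)·3^d.
Divisors of 12: 1, 2, 3, 4, 6, 12; μ(12/d) for each: 0, 1, 0, -1, -1, 1.
Σ = 3^2 − 3^4 − 3^6 + 3^12 = 530640.
N = 530640/12 = 44220.

44220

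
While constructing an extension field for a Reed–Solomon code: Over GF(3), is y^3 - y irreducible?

Write h(y) = y^3 - y.
Check for roots in GF(3): h(0) = 0 → root; h(1) = 0 → root; h(2) = 0 → root.
h(0) = 0, so (y) divides h(y); h is reducible.

No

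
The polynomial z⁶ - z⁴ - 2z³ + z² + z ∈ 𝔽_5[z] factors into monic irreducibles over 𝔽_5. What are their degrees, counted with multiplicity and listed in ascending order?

1, 1, 2, 2

Write f(z) = z⁶ - z⁴ - 2z³ + z² + z.
Roots in 𝔽_5: f(0) = 0 → root; f(1) = 0 → root; f(2) = 3; f(3) = 1; f(4) = 2.
Linear factors from roots: (z), (z - 1).
Complete factorization: f(z) = (z)·(z - 1)·(z² - 2z - 2)^2.
Factor degrees with multiplicity: 1 + 1 + 2 + 2 = 6.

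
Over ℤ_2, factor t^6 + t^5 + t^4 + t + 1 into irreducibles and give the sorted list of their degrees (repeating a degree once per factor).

6

Write g(t) = t^6 + t^5 + t^4 + t + 1.
Roots in ℤ_2: g(0) = 1; g(1) = 1.
Complete factorization: g(t) = (t^6 + t^5 + t^4 + t + 1).
Factor degrees with multiplicity: 6 = 6.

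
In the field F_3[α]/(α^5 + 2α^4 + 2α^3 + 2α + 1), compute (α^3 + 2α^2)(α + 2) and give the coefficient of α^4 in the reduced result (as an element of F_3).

1

Multiply in F_3[α]: (α^3 + 2α^2)·(α + 2) = α^4 + α^3 + α^2.
Reduced: α^4 + α^3 + α^2.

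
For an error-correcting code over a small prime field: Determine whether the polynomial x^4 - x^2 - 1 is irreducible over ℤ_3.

Write f(x) = x^4 - x^2 - 1.
Check for roots in ℤ_3: f(0) = 2; f(1) = 2; f(2) = 2.
No roots, so no linear factors.
Monic irreducibles of degree 2 over GF(3): x^2 + 1, x^2 + x - 1, x^2 - x - 1.
None of them divide f (all give nonzero remainder).
No irreducible factor of degree ≤ 2 exists, so f is irreducible over GF(3).

Yes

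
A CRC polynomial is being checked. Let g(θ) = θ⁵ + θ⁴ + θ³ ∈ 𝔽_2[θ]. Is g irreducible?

Check for roots in 𝔽_2: g(0) = 0 → root; g(1) = 1.
g(0) = 0, so (θ) divides g(θ); g is reducible.

No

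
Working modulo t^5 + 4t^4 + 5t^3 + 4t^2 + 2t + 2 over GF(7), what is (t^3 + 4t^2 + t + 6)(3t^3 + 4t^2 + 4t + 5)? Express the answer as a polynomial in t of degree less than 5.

6t^4 + 4t^3 + 5t^2 + t + 1

Multiply in GF(7)[t]: (t^3 + 4t^2 + t + 6)·(3t^3 + 4t^2 + 4t + 5) = 3t^6 + 2t^5 + 2t^4 + t^3 + 6t^2 + t + 2.
Reduce using t^5 ≡ 3t^4 + 2t^3 + 3t^2 + 5t + 5 (mod t^5 + 4t^4 + 5t^3 + 4t^2 + 2t + 2).
Reduced: 6t^4 + 4t^3 + 5t^2 + t + 1.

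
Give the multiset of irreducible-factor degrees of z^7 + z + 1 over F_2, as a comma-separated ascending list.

7

Write f(z) = z^7 + z + 1.
Roots in F_2: f(0) = 1; f(1) = 1.
Complete factorization: f(z) = (z^7 + z + 1).
Factor degrees with multiplicity: 7 = 7.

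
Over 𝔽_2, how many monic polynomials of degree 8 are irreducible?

By the necklace-counting formula, N_2(8) = (1/8) Σ_{d|8} μ(8/d)·2^d.
Divisors of 8: 1, 2, 4, 8; μ(8/d) for each: 0, 0, -1, 1.
Σ = − 2^4 + 2^8 = 240.
N = 240/8 = 30.

30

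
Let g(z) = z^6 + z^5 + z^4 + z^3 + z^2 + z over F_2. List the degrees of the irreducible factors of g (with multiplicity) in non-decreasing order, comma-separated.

1, 1, 2, 2

Roots in F_2: g(0) = 0 → root; g(1) = 0 → root.
Linear factors from roots: (z), (z + 1).
Complete factorization: g(z) = (z)·(z + 1)·(z^2 + z + 1)^2.
Factor degrees with multiplicity: 1 + 1 + 2 + 2 = 6.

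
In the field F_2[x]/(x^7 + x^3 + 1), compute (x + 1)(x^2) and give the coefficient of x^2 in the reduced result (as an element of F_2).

1

Multiply in F_2[x]: (x + 1)·(x^2) = x^3 + x^2.
Reduced: x^3 + x^2.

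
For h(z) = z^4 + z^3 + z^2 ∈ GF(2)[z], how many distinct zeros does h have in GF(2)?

Evaluate at each of the 2 elements of GF(2):
h(0) = 0 → root; h(1) = 1.
Roots: {0}.

1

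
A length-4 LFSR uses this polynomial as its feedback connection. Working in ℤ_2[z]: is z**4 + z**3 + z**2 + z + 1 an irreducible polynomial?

Yes

Write f(z) = z**4 + z**3 + z**2 + z + 1.
Check for roots in ℤ_2: f(0) = 1; f(1) = 1.
No roots, so no linear factors.
Monic irreducibles of degree 2 over GF(2): z**2 + z + 1.
None of them divide f (all give nonzero remainder).
No irreducible factor of degree ≤ 2 exists, so f is irreducible over GF(2).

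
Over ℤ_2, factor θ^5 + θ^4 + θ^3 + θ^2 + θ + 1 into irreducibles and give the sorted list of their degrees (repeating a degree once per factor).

Write f(θ) = θ^5 + θ^4 + θ^3 + θ^2 + θ + 1.
Roots in ℤ_2: f(0) = 1; f(1) = 0 → root.
Linear factors from roots: (θ + 1).
Complete factorization: f(θ) = (θ + 1)·(θ^2 + θ + 1)^2.
Factor degrees with multiplicity: 1 + 2 + 2 = 5.

1, 2, 2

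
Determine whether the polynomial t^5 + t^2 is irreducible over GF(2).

No

Write h(t) = t^5 + t^2.
Check for roots in GF(2): h(0) = 0 → root; h(1) = 0 → root.
h(0) = 0, so (t) divides h(t); h is reducible.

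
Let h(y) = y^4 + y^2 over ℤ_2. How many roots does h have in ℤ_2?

2

Evaluate at each of the 2 elements of ℤ_2:
h(0) = 0 → root; h(1) = 0 → root.
Roots: {0, 1}.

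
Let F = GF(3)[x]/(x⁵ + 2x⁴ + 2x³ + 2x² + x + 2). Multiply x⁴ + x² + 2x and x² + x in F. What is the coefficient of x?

Multiply in GF(3)[x]: (x⁴ + x² + 2x)·(x² + x) = x⁶ + x⁵ + x⁴ + 2x².
Reduce using x⁵ ≡ x⁴ + x³ + x² + 2x + 1 (mod x⁵ + 2x⁴ + 2x³ + 2x² + x + 2).
Reduced: x⁴ + 2x + 2.

2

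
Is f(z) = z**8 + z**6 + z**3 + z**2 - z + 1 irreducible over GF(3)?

Check for roots in GF(3): f(0) = 1; f(1) = 1; f(2) = 1.
No roots, so no linear factors.
Monic irreducibles of degree 2 over GF(3): z**2 + 1, z**2 + z - 1, z**2 - z - 1.
None of them divide f (all give nonzero remainder).
Degree-3 irreducible divisors: test the 8 monic irreducibles of degree 3 over GF(3).
None of them divide f (all give nonzero remainder).
Degree-4 irreducible divisors: test the 18 monic irreducibles of degree 4 over GF(3).
None of them divide f (all give nonzero remainder).
No irreducible factor of degree ≤ 4 exists, so f is irreducible over GF(3).

Yes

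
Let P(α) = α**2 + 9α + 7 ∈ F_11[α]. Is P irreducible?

Check each element of F_11 for a root: P(0)=7, P(1)=6, P(2)=7, P(3)=10, P(4)=4, P(5)=0, P(6)=9, P(7)=9, P(8)=0, P(9)=4, P(10)=10.
P(5) = 0, so (α − 5) divides P(α); P is reducible.

No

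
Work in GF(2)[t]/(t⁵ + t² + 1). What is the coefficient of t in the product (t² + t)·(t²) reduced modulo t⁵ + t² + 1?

Multiply in GF(2)[t]: (t² + t)·(t²) = t⁴ + t³.
Reduced: t⁴ + t³.

0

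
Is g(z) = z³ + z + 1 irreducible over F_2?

Yes

Check for roots in F_2: g(0) = 1; g(1) = 1.
No roots. A degree-3 polynomial over a field with no linear factor is irreducible.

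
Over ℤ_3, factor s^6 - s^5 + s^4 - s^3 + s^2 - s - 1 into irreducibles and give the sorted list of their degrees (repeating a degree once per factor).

6

Write f(s) = s^6 - s^5 + s^4 - s^3 + s^2 - s - 1.
Roots in ℤ_3: f(0) = 2; f(1) = 2; f(2) = 2.
Complete factorization: f(s) = (s^6 - s^5 + s^4 - s^3 + s^2 - s - 1).
Factor degrees with multiplicity: 6 = 6.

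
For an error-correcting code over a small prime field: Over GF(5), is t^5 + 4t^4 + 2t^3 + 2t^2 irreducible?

No

Write h(t) = t^5 + 4t^4 + 2t^3 + 2t^2.
Check for roots in GF(5): h(0) = 0 → root; h(1) = 4; h(2) = 0 → root; h(3) = 4; h(4) = 3.
h(0) = 0, so (t) divides h(t); h is reducible.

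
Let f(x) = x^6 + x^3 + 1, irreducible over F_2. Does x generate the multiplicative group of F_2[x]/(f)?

No

|GF(2^6)^×| = 2^6 − 1 = 63. Prime factorization: 63 = 3^2·7.
f is primitive ⇔ x has order 63 in GF(2)[x]/(f), i.e. x^(63/q) ≠ 1 for each prime q | 63.
x^(21) mod f = x^3.
x^(9) mod f = 1
Since x^(9) = 1, the order of x divides 9 < 63; not primitive.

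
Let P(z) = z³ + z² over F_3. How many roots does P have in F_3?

Evaluate at each of the 3 elements of F_3:
P(0) = 0 → root; P(1) = 2; P(2) = 0 → root.
Roots: {0, 2}.

2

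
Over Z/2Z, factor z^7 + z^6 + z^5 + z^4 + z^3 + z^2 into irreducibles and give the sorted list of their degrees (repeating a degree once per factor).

Write f(z) = z^7 + z^6 + z^5 + z^4 + z^3 + z^2.
Roots in Z/2Z: f(0) = 0 → root; f(1) = 0 → root.
Linear factors from roots: (z), (z + 1).
Complete factorization: f(z) = (z + 1)·(z)^2·(z^2 + z + 1)^2.
Factor degrees with multiplicity: 1 + 1 + 1 + 2 + 2 = 7.

1, 1, 1, 2, 2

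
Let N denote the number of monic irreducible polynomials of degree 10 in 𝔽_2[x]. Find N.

By the necklace-counting formula, N_2(10) = (1/10) Σ_{d|10} μ(10/d)·2^d.
Divisors of 10: 1, 2, 5, 10; μ(10/d) for each: 1, -1, -1, 1.
Σ = 2^1 − 2^2 − 2^5 + 2^10 = 990.
N = 990/10 = 99.

99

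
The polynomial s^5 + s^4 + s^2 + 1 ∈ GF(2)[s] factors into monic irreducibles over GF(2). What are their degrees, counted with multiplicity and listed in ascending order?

Write h(s) = s^5 + s^4 + s^2 + 1.
Roots in GF(2): h(0) = 1; h(1) = 0 → root.
Linear factors from roots: (s + 1).
Complete factorization: h(s) = (s + 1)·(s^4 + s + 1).
Factor degrees with multiplicity: 1 + 4 = 5.

1, 4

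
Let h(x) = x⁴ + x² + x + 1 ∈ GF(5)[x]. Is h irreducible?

Check for roots in GF(5): h(0) = 1; h(1) = 4; h(2) = 3; h(3) = 4; h(4) = 2.
No roots, so no linear factors.
Degree-2 irreducible divisors: test the 10 monic irreducibles of degree 2 over GF(5).
None of them divide h (all give nonzero remainder).
No irreducible factor of degree ≤ 2 exists, so h is irreducible over GF(5).

Yes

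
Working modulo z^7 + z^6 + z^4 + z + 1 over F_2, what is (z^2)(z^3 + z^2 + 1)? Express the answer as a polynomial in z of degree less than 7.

Multiply in F_2[z]: (z^2)·(z^3 + z^2 + 1) = z^5 + z^4 + z^2.
Reduced: z^5 + z^4 + z^2.

z^5 + z^4 + z^2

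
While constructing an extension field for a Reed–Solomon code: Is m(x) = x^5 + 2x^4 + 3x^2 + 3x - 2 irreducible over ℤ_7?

No

Check for roots in ℤ_7: m(0) = 5; m(1) = 0 → root; m(2) = 3; m(3) = 5; m(4) = 5; m(5) = 4; m(6) = 6.
m(1) = 0, so (x − 1) divides m(x); m is reducible.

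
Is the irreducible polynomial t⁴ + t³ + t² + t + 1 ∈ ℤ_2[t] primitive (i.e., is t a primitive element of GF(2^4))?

No

Write f(t) = t⁴ + t³ + t² + t + 1.
|GF(2^4)^×| = 2^4 − 1 = 15. Prime factorization: 15 = 3·5.
f is primitive ⇔ t has order 15 in GF(2)[t]/(f), i.e. t^(15/q) ≠ 1 for each prime q | 15.
t^(5) mod f = 1
t^(3) mod f = t³.
Since t^(5) = 1, the order of t divides 5 < 15; not primitive.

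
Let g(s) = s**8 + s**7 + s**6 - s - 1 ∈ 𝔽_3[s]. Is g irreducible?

Yes

Check for roots in 𝔽_3: g(0) = 2; g(1) = 1; g(2) = 1.
No roots, so no linear factors.
Monic irreducibles of degree 2 over GF(3): s**2 + 1, s**2 + s - 1, s**2 - s - 1.
None of them divide g (all give nonzero remainder).
Degree-3 irreducible divisors: test the 8 monic irreducibles of degree 3 over GF(3).
None of them divide g (all give nonzero remainder).
Degree-4 irreducible divisors: test the 18 monic irreducibles of degree 4 over GF(3).
None of them divide g (all give nonzero remainder).
No irreducible factor of degree ≤ 4 exists, so g is irreducible over GF(3).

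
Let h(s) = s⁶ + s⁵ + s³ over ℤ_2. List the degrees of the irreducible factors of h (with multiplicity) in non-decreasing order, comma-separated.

1, 1, 1, 3

Roots in ℤ_2: h(0) = 0 → root; h(1) = 1.
Linear factors from roots: (s).
Complete factorization: h(s) = (s)^3·(s³ + s² + 1).
Factor degrees with multiplicity: 1 + 1 + 1 + 3 = 6.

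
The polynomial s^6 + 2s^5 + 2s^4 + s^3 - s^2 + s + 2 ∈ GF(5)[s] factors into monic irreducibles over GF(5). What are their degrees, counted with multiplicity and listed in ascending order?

1, 1, 2, 2

Write h(s) = s^6 + 2s^5 + 2s^4 + s^3 - s^2 + s + 2.
Roots in GF(5): h(0) = 2; h(1) = 3; h(2) = 3; h(3) = 0 → root; h(4) = 0 → root.
Linear factors from roots: (s + 2), (s + 1).
Complete factorization: h(s) = (s + 1)·(s + 2)·(s^2 + s + 2)·(s^2 - 2s - 2).
Factor degrees with multiplicity: 1 + 1 + 2 + 2 = 6.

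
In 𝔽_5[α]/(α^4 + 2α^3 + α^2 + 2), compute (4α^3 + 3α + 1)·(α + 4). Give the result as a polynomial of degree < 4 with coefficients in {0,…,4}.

Multiply in 𝔽_5[α]: (4α^3 + 3α + 1)·(α + 4) = 4α^4 + α^3 + 3α^2 + 3α + 4.
Reduce using α^4 ≡ 3α^3 + 4α^2 + 3 (mod α^4 + 2α^3 + α^2 + 2).
Reduced: 3α^3 + 4α^2 + 3α + 1.

3α^3 + 4α^2 + 3α + 1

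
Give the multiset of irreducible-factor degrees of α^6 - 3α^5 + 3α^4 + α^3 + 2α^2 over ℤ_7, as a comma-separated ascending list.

Write f(α) = α^6 - 3α^5 + 3α^4 + α^3 + 2α^2.
Linear factors from roots: (α).
Complete factorization: f(α) = (α)^2·(α^2 + 2)·(α^2 - 3α + 1).
Factor degrees with multiplicity: 1 + 1 + 2 + 2 = 6.

1, 1, 2, 2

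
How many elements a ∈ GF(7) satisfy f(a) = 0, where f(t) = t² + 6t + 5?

Evaluate at each of the 7 elements of GF(7):
f(0) = 5; f(1) = 5; f(2) = 0 → root; f(3) = 4; f(4) = 3; f(5) = 4; f(6) = 0 → root.
Roots: {2, 6}.

2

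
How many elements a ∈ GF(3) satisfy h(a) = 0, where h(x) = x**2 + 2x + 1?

Evaluate at each of the 3 elements of GF(3):
h(0) = 1; h(1) = 1; h(2) = 0 → root.
Roots: {2}.

1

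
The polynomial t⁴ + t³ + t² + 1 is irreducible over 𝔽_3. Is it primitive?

No

Write f(t) = t⁴ + t³ + t² + 1.
|GF(3^4)^×| = 3^4 − 1 = 80. Prime factorization: 80 = 2^4·5.
f is primitive ⇔ t has order 80 in GF(3)[t]/(f), i.e. t^(80/q) ≠ 1 for each prime q | 80.
t^(40) mod f = 1
t^(16) mod f = 2t³ + t² + t.
Since t^(40) = 1, the order of t divides 40 < 80; not primitive.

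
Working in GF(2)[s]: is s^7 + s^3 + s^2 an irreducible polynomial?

No

Write f(s) = s^7 + s^3 + s^2.
Check for roots in GF(2): f(0) = 0 → root; f(1) = 1.
f(0) = 0, so (s) divides f(s); f is reducible.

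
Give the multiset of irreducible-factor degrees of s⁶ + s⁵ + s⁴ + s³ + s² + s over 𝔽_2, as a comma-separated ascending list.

1, 1, 2, 2

Write g(s) = s⁶ + s⁵ + s⁴ + s³ + s² + s.
Roots in 𝔽_2: g(0) = 0 → root; g(1) = 0 → root.
Linear factors from roots: (s), (s + 1).
Complete factorization: g(s) = (s)·(s + 1)·(s² + s + 1)^2.
Factor degrees with multiplicity: 1 + 1 + 2 + 2 = 6.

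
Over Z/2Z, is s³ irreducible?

Write h(s) = s³.
Check for roots in Z/2Z: h(0) = 0 → root; h(1) = 1.
h(0) = 0, so (s) divides h(s); h is reducible.

No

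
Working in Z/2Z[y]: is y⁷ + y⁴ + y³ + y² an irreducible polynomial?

No

Write f(y) = y⁷ + y⁴ + y³ + y².
Check for roots in Z/2Z: f(0) = 0 → root; f(1) = 0 → root.
f(0) = 0, so (y) divides f(y); f is reducible.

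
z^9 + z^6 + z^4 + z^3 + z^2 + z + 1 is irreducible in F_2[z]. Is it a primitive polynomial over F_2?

Write f(z) = z^9 + z^6 + z^4 + z^3 + z^2 + z + 1.
|GF(2^9)^×| = 2^9 − 1 = 511. Prime factorization: 511 = 7·73.
f is primitive ⇔ z has order 511 in GF(2)[z]/(f), i.e. z^(511/q) ≠ 1 for each prime q | 511.
z^(73) mod f = z^8 + z^5 + z^2.
z^(7) mod f = z^7.
None equal 1, so z has full order 511; f is primitive.

Yes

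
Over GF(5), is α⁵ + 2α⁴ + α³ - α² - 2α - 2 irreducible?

No

Write m(α) = α⁵ + 2α⁴ + α³ - α² - 2α - 2.
Check for roots in GF(5): m(0) = 3; m(1) = 4; m(2) = 2; m(3) = 0 → root; m(4) = 4.
m(3) = 0, so (α − 3) divides m(α); m is reducible.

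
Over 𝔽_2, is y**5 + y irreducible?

No

Write g(y) = y**5 + y.
Check for roots in 𝔽_2: g(0) = 0 → root; g(1) = 0 → root.
g(0) = 0, so (y) divides g(y); g is reducible.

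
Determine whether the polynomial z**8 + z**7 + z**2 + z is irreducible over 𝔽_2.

No

Write m(z) = z**8 + z**7 + z**2 + z.
Check for roots in 𝔽_2: m(0) = 0 → root; m(1) = 0 → root.
m(0) = 0, so (z) divides m(z); m is reducible.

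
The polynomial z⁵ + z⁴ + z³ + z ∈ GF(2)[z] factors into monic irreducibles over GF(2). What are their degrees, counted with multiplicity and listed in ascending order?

Write f(z) = z⁵ + z⁴ + z³ + z.
Roots in GF(2): f(0) = 0 → root; f(1) = 0 → root.
Linear factors from roots: (z), (z + 1).
Complete factorization: f(z) = (z)·(z + 1)·(z³ + z + 1).
Factor degrees with multiplicity: 1 + 1 + 3 = 5.

1, 1, 3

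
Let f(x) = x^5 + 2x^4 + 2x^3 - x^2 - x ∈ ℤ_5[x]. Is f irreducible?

Check for roots in ℤ_5: f(0) = 0 → root; f(1) = 3; f(2) = 4; f(3) = 2; f(4) = 4.
f(0) = 0, so (x) divides f(x); f is reducible.

No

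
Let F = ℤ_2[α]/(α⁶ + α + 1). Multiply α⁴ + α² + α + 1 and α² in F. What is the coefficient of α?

Multiply in ℤ_2[α]: (α⁴ + α² + α + 1)·(α²) = α⁶ + α⁴ + α³ + α².
Reduce using α⁶ ≡ α + 1 (mod α⁶ + α + 1).
Reduced: α⁴ + α³ + α² + α + 1.

1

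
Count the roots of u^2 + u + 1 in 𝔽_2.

Write f(u) = u^2 + u + 1.
Evaluate at each of the 2 elements of 𝔽_2:
f(0) = 1; f(1) = 1.
No element is a root.

0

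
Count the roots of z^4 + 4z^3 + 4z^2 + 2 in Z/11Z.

Write h(z) = z^4 + 4z^3 + 4z^2 + 2.
Evaluate at each of the 11 elements of Z/11Z:
h(0) = 2; h(1) = 0 → root; h(2) = 0 → root; h(3) = 7; h(4) = 6; h(5) = 6; h(6) = 7; h(7) = 0 → root; h(8) = 0 → root; h(9) = 2; h(10) = 3.
Roots: {1, 2, 7, 8}.

4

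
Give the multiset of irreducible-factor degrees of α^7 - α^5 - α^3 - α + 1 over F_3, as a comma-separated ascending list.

1, 3, 3

Write h(α) = α^7 - α^5 - α^3 - α + 1.
Roots in F_3: h(0) = 1; h(1) = 2; h(2) = 0 → root.
Linear factors from roots: (α + 1).
Complete factorization: h(α) = (α + 1)·(α^3 + α^2 + α - 1)^2.
Factor degrees with multiplicity: 1 + 3 + 3 = 7.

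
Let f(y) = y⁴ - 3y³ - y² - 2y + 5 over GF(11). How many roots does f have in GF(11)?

Evaluate at each of the 11 elements of GF(11):
f(0) = 5; f(1) = 0 → root; f(2) = 0 → root; f(3) = 1; f(4) = 1; f(5) = 0 → root; f(6) = 0 → root; f(7) = 5; f(8) = 10; f(9) = 1; f(10) = 10.
Roots: {1, 2, 5, 6}.

4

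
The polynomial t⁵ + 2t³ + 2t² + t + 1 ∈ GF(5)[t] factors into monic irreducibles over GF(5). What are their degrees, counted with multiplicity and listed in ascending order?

5

Write g(t) = t⁵ + 2t³ + 2t² + t + 1.
Roots in GF(5): g(0) = 1; g(1) = 2; g(2) = 4; g(3) = 4; g(4) = 4.
Complete factorization: g(t) = (t⁵ + 2t³ + 2t² + t + 1).
Factor degrees with multiplicity: 5 = 5.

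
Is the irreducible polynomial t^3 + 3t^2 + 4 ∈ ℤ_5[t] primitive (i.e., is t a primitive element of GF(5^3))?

Write f(t) = t^3 + 3t^2 + 4.
|GF(5^3)^×| = 5^3 − 1 = 124. Prime factorization: 124 = 2^2·31.
f is primitive ⇔ t has order 124 in GF(5)[t]/(f), i.e. t^(124/q) ≠ 1 for each prime q | 124.
t^(62) mod f = 1
t^(4) mod f = 4t^2 + t + 2.
Since t^(62) = 1, the order of t divides 62 < 124; not primitive.

No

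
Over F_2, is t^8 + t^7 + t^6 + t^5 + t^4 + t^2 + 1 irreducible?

Yes

Write P(t) = t^8 + t^7 + t^6 + t^5 + t^4 + t^2 + 1.
Check for roots in F_2: P(0) = 1; P(1) = 1.
No roots, so no linear factors.
Monic irreducibles of degree 2 over GF(2): t^2 + t + 1.
None of them divide P (all give nonzero remainder).
Monic irreducibles of degree 3 over GF(2): t^3 + t + 1, t^3 + t^2 + 1.
None of them divide P (all give nonzero remainder).
Monic irreducibles of degree 4 over GF(2): t^4 + t + 1, t^4 + t^3 + 1, t^4 + t^3 + t^2 + t + 1.
None of them divide P (all give nonzero remainder).
No irreducible factor of degree ≤ 4 exists, so P is irreducible over GF(2).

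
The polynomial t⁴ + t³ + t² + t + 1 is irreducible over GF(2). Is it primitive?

Write f(t) = t⁴ + t³ + t² + t + 1.
|GF(2^4)^×| = 2^4 − 1 = 15. Prime factorization: 15 = 3·5.
f is primitive ⇔ t has order 15 in GF(2)[t]/(f), i.e. t^(15/q) ≠ 1 for each prime q | 15.
t^(5) mod f = 1
t^(3) mod f = t³.
Since t^(5) = 1, the order of t divides 5 < 15; not primitive.

No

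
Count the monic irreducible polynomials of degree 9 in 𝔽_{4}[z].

29120

The number of monic irreducibles of degree 9 over GF(4) is (1/9)·Σ_{d∣9} μ(9/d) 4^d.
Divisors of 9: 1, 3, 9; μ(9/d) for each: 0, -1, 1.
Σ = − 4^3 + 4^9 = 262080.
N = 262080/9 = 29120.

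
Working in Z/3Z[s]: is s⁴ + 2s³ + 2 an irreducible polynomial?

Write m(s) = s⁴ + 2s³ + 2.
Check for roots in Z/3Z: m(0) = 2; m(1) = 2; m(2) = 1.
No roots, so no linear factors.
Monic irreducibles of degree 2 over GF(3): s² + 1, s² + s + 2, s² + 2s + 2.
None of them divide m (all give nonzero remainder).
No irreducible factor of degree ≤ 2 exists, so m is irreducible over GF(3).

Yes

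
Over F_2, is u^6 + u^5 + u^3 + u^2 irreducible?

No

Write g(u) = u^6 + u^5 + u^3 + u^2.
Check for roots in F_2: g(0) = 0 → root; g(1) = 0 → root.
g(0) = 0, so (u) divides g(u); g is reducible.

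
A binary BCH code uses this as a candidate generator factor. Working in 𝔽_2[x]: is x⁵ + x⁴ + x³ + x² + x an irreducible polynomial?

Write f(x) = x⁵ + x⁴ + x³ + x² + x.
Check for roots in 𝔽_2: f(0) = 0 → root; f(1) = 1.
f(0) = 0, so (x) divides f(x); f is reducible.

No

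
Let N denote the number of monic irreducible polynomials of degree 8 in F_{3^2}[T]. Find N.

By the necklace-counting formula, N_9(8) = (1/8) Σ_{d|8} μ(8/d)·9^d.
Divisors of 8: 1, 2, 4, 8; μ(8/d) for each: 0, 0, -1, 1.
Σ = − 9^4 + 9^8 = 43040160.
N = 43040160/8 = 5380020.

5380020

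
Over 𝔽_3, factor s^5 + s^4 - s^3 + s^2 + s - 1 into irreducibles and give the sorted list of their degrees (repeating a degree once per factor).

1, 1, 1, 2

Write g(s) = s^5 + s^4 - s^3 + s^2 + s - 1.
Roots in 𝔽_3: g(0) = 2; g(1) = 2; g(2) = 0 → root.
Linear factors from roots: (s + 1).
Complete factorization: g(s) = (s + 1)^3·(s^2 + s - 1).
Factor degrees with multiplicity: 1 + 1 + 1 + 2 = 5.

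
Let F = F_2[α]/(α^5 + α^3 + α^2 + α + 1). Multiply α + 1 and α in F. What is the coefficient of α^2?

Multiply in F_2[α]: (α + 1)·(α) = α^2 + α.
Reduced: α^2 + α.

1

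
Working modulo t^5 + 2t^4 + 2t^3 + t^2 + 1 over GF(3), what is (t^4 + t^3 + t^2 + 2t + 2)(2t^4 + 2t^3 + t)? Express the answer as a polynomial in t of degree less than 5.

Multiply in GF(3)[t]: (t^4 + t^3 + t^2 + 2t + 2)·(2t^4 + 2t^3 + t) = 2t^8 + t^7 + t^6 + t^5 + 2t^3 + 2t^2 + 2t.
Reduce using t^5 ≡ t^4 + t^3 + 2t^2 + 2 (mod t^5 + 2t^4 + 2t^3 + t^2 + 1).
Reduced: 2t^4 + 2t^3 + 2t + 1.

2t^4 + 2t^3 + 2t + 1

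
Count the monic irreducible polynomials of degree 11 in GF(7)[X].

179756976

By the necklace-counting formula, N_7(11) = (1/11) Σ_{d|11} μ(11/d)·7^d.
Divisors of 11: 1, 11; μ(11/d) for each: -1, 1.
Σ = − 7^1 + 7^11 = 1977326736.
N = 1977326736/11 = 179756976.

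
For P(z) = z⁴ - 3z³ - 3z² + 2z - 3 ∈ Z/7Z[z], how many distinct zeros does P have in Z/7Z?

Evaluate at each of the 7 elements of Z/7Z:
P(0) = 4; P(1) = 1; P(2) = 2; P(3) = 4; P(4) = 0 → root; P(5) = 0 → root; P(6) = 3.
Roots: {4, 5}.

2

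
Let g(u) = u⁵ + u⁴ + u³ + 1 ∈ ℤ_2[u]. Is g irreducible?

No

Check for roots in ℤ_2: g(0) = 1; g(1) = 0 → root.
g(1) = 0, so (u − 1) divides g(u); g is reducible.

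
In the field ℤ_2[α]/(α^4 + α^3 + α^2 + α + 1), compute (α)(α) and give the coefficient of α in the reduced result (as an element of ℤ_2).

Multiply in ℤ_2[α]: (α)·(α) = α^2.
Reduced: α^2.

0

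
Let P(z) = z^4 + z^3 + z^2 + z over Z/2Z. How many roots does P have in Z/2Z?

2

Evaluate at each of the 2 elements of Z/2Z:
P(0) = 0 → root; P(1) = 0 → root.
Roots: {0, 1}.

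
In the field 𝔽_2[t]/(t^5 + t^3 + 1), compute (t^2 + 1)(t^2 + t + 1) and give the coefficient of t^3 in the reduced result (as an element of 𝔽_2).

Multiply in 𝔽_2[t]: (t^2 + 1)·(t^2 + t + 1) = t^4 + t^3 + t + 1.
Reduced: t^4 + t^3 + t + 1.

1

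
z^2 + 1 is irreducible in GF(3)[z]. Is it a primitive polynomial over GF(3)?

Write f(z) = z^2 + 1.
|GF(3^2)^×| = 3^2 − 1 = 8. Prime factorization: 8 = 2^3.
f is primitive ⇔ z has order 8 in GF(3)[z]/(f), i.e. z^(8/q) ≠ 1 for each prime q | 8.
z^(4) mod f = 1
Since z^(4) = 1, the order of z divides 4 < 8; not primitive.

No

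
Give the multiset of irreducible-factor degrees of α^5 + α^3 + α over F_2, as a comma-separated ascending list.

Write h(α) = α^5 + α^3 + α.
Roots in F_2: h(0) = 0 → root; h(1) = 1.
Linear factors from roots: (α).
Complete factorization: h(α) = (α)·(α^2 + α + 1)^2.
Factor degrees with multiplicity: 1 + 2 + 2 = 5.

1, 2, 2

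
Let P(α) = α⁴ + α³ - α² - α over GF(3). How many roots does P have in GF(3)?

3

Evaluate at each of the 3 elements of GF(3):
P(0) = 0 → root; P(1) = 0 → root; P(2) = 0 → root.
Roots: {0, 1, 2}.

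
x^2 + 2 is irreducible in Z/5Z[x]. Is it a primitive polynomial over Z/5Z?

No

Write f(x) = x^2 + 2.
|GF(5^2)^×| = 5^2 − 1 = 24. Prime factorization: 24 = 2^3·3.
f is primitive ⇔ x has order 24 in GF(5)[x]/(f), i.e. x^(24/q) ≠ 1 for each prime q | 24.
x^(12) mod f = 4.
x^(8) mod f = 1
Since x^(8) = 1, the order of x divides 8 < 24; not primitive.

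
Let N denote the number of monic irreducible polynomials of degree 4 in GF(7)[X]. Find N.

588

The number of monic irreducibles of degree 4 over GF(7) is (1/4)·Σ_{d∣4} μ(4/d) 7^d.
Divisors of 4: 1, 2, 4; μ(4/d) for each: 0, -1, 1.
Σ = − 7^2 + 7^4 = 2352.
N = 2352/4 = 588.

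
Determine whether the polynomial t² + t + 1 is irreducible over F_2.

Write h(t) = t² + t + 1.
Check for roots in F_2: h(0) = 1; h(1) = 1.
No roots. A degree-2 polynomial over a field with no linear factor is irreducible.

Yes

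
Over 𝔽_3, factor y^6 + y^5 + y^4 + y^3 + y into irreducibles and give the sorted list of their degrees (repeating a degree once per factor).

1, 2, 3

Write f(y) = y^6 + y^5 + y^4 + y^3 + y.
Roots in 𝔽_3: f(0) = 0 → root; f(1) = 2; f(2) = 2.
Linear factors from roots: (y).
Complete factorization: f(y) = (y)·(y^2 + y - 1)·(y^3 - y - 1).
Factor degrees with multiplicity: 1 + 2 + 3 = 6.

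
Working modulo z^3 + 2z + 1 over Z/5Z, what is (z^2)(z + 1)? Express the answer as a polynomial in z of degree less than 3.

z^2 + 3z + 4

Multiply in Z/5Z[z]: (z^2)·(z + 1) = z^3 + z^2.
Reduce using z^3 ≡ 3z + 4 (mod z^3 + 2z + 1).
Reduced: z^2 + 3z + 4.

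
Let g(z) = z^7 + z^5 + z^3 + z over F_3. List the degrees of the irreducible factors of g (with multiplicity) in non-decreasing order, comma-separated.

1, 2, 2, 2

Roots in F_3: g(0) = 0 → root; g(1) = 1; g(2) = 2.
Linear factors from roots: (z).
Complete factorization: g(z) = (z)·(z^2 + 1)·(z^2 + z - 1)·(z^2 - z - 1).
Factor degrees with multiplicity: 1 + 2 + 2 + 2 = 7.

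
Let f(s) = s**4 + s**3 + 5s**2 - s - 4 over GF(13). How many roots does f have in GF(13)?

1

Evaluate at each of the 13 elements of GF(13):
f(0) = 9; f(1) = 2; f(2) = 12; f(3) = 3; f(4) = 2; f(5) = 8; f(6) = 5; f(7) = 1; f(8) = 2; f(9) = 12; f(10) = 7; f(11) = 0 → root; f(12) = 2.
Roots: {11}.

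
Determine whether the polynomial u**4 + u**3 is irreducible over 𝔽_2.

Write P(u) = u**4 + u**3.
Check for roots in 𝔽_2: P(0) = 0 → root; P(1) = 0 → root.
P(0) = 0, so (u) divides P(u); P is reducible.

No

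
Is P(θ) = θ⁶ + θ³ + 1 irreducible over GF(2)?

Yes

Check for roots in GF(2): P(0) = 1; P(1) = 1.
No roots, so no linear factors.
Monic irreducibles of degree 2 over GF(2): θ² + θ + 1.
None of them divide P (all give nonzero remainder).
Monic irreducibles of degree 3 over GF(2): θ³ + θ + 1, θ³ + θ² + 1.
None of them divide P (all give nonzero remainder).
No irreducible factor of degree ≤ 3 exists, so P is irreducible over GF(2).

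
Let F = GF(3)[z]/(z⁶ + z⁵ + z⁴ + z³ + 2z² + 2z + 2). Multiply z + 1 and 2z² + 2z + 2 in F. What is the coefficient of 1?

Multiply in GF(3)[z]: (z + 1)·(2z² + 2z + 2) = 2z³ + z² + z + 2.
Reduced: 2z³ + z² + z + 2.

2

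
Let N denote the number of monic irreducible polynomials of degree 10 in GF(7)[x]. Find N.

x^(7^10) − x is the product of all monic irreducibles of degree dividing 10; Möbius inversion gives N = (1/10) Σ μ(10/d)·7^d.
Divisors of 10: 1, 2, 5, 10; μ(10/d) for each: 1, -1, -1, 1.
Σ = 7^1 − 7^2 − 7^5 + 7^10 = 282458400.
N = 282458400/10 = 28245840.

28245840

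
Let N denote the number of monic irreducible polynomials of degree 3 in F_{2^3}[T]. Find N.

168

By the necklace-counting formula, N_8(3) = (1/3) Σ_{d|3} μ(3/d)·8^d.
Divisors of 3: 1, 3; μ(3/d) for each: -1, 1.
Σ = − 8^1 + 8^3 = 504.
N = 504/3 = 168.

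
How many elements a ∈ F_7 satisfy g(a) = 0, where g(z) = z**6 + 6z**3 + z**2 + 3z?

Evaluate at each of the 7 elements of F_7:
g(0) = 0 → root; g(1) = 4; g(2) = 3; g(3) = 6; g(4) = 0 → root; g(5) = 0 → root; g(6) = 0 → root.
Roots: {0, 4, 5, 6}.

4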